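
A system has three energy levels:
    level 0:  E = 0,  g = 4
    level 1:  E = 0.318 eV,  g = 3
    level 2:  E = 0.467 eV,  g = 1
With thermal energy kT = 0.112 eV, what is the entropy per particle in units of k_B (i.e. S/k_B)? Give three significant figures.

Eᵢ/kT = 0, 2.8393, 4.1696.
Z = Σ gᵢe^(−Eᵢ/kT) = 4·e^(−0) + 3·e^(−2.8393) + 1·e^(−4.1696) = 4.0000 + 0.17540 + 0.015458 = 4.1909.
⟨E⟩ = Σ EᵢPᵢ = 0.015032 eV.
S/k_B = ln Z + ⟨E⟩/kT = ln(4.1909) + 0.015032/0.112 = 1.4329 + 0.13421 = 1.57.

1.57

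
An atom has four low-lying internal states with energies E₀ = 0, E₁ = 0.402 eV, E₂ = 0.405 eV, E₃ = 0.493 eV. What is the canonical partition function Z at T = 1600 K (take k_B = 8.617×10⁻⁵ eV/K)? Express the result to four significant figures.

Z = 1.135

k_BT = 8.617×10⁻⁵ × 1600 K = 0.137872 eV.
Eᵢ/kT = 0, 2.91575, 2.93751, 3.57578.
Z = Σ e^(−Eᵢ/kT) = e^(−0) + e^(−2.91575) + e^(−2.93751) + e^(−3.57578) = 1.00000 + 0.0541634 + 0.0529975 + 0.0279936 = 1.13515.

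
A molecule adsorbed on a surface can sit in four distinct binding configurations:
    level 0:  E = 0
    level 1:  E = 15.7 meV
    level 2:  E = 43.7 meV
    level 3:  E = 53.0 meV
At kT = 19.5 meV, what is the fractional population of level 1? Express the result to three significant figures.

Eᵢ/kT = 0, 0.80513, 2.2410, 2.7179.
Z = Σ e^(−Eᵢ/kT) = e^(−0) + e^(−0.80513) + e^(−2.2410) + e^(−2.7179) = 1.0000 + 0.44703 + 0.10635 + 0.066013 = 1.6194.
P₁ = e^(−E₁/kT) / Z = 0.44703/1.6194 = 0.276.

0.276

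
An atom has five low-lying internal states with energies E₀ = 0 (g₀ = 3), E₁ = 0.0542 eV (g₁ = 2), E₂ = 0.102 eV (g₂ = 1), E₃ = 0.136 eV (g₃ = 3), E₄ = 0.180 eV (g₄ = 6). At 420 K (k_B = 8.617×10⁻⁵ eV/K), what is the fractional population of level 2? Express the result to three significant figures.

k_BT = 8.617×10⁻⁵ × 420 K = 0.036191 eV.
Eᵢ/kT = 0, 1.4976, 2.8184, 3.7578, 4.9736.
Z = Σ gᵢe^(−Eᵢ/kT) = 3·e^(−0) + 2·e^(−1.4976) + 1·e^(−2.8184) + 3·e^(−3.7578) + 6·e^(−4.9736) = 3.0000 + 0.44733 + 0.059701 + 0.070005 + 0.041509 = 3.6185.
P₂ = g₂ e^(−E₂/kT) / Z = 0.059701/3.6185 = 0.0165.

0.0165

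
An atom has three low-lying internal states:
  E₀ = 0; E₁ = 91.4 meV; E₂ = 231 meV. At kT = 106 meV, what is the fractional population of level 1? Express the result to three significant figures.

Eᵢ/kT = 0, 0.86226, 2.1792.
Z = Σ e^(−Eᵢ/kT) = e^(−0) + e^(−0.86226) + e^(−2.1792) = 1.0000 + 0.42221 + 0.11313 = 1.5353.
P₁ = e^(−E₁/kT) / Z = 0.42221/1.5353 = 0.275.

0.275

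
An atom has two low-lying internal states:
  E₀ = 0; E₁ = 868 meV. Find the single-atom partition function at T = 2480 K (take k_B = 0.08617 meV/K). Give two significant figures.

k_BT = 0.08617 × 2480 K = 213.7 meV.
Eᵢ/kT = 0, 4.062.
Z = Σ e^(−Eᵢ/kT) = e^(−0) + e^(−4.062) = 1.000 + 0.01721 = 1.017.

Z = 1.0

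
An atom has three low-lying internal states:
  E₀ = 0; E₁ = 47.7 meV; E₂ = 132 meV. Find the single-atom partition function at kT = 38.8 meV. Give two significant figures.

Eᵢ/kT = 0, 1.229, 3.402.
Z = Σ e^(−Eᵢ/kT) = e^(−0) + e^(−1.229) + e^(−3.402) = 1.000 + 0.2926 + 0.03331 = 1.326.

Z = 1.3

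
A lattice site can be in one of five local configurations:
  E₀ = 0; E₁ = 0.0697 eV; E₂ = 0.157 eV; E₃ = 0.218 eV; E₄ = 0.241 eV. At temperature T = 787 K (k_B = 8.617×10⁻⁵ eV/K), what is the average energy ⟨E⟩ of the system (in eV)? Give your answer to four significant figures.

0.03678 eV

k_BT = 8.617×10⁻⁵ × 787 K = 0.0678158 eV.
Eᵢ/kT = 0, 1.02778, 2.31509, 3.21459, 3.55374.
Z = Σ e^(−Eᵢ/kT) = e^(−0) + e^(−1.02778) + e^(−2.31509) + e^(−3.21459) + e^(−3.55374) = 1.00000 + 0.357800 + 0.0987573 + 0.0401718 + 0.0286174 = 1.52535.
⟨E⟩ = Σ Eᵢ e^(−Eᵢ/kT) / Z = (0·1.00000 + 0.0697·0.357800 + 0.157·0.0987573 + 0.218·0.0401718 + 0.241·0.0286174) / 1.52535 = 0.03678 eV.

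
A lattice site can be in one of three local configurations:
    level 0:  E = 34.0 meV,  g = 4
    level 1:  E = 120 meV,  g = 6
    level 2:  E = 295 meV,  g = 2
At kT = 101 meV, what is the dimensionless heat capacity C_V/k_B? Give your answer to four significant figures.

0.2801

Eᵢ/kT = 0.336634, 1.18812, 2.92079.
Z = Σ gᵢe^(−Eᵢ/kT) = 4·e^(−0.336634) + 6·e^(−1.18812) + 2·e^(−2.92079) = 2.85668 + 1.82876 + 0.107782 = 4.79322.
⟨E⟩ = 72.6806 meV, ⟨E²⟩ = 8139.87 meV².
C_V/k_B = (⟨E²⟩ − ⟨E⟩²)/(kT)² = (8139.87 − 5282.47)/10201.0 = 0.2801.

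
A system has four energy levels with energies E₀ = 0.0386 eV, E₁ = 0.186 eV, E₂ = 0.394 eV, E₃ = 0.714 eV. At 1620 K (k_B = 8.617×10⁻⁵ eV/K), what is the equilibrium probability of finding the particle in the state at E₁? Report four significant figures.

k_BT = 8.617×10⁻⁵ × 1620 K = 0.139595 eV.
Eᵢ/kT = 0.276514, 1.33243, 2.82245, 5.11480.
Z = Σ e^(−Eᵢ/kT) = e^(−0.276514) + e^(−1.33243) + e^(−2.82245) + e^(−5.11480) = 0.758423 + 0.263835 + 0.0594601 + 0.00600718 = 1.08773.
P₁ = e^(−E₁/kT) / Z = 0.263835/1.08773 = 0.2426.

0.2426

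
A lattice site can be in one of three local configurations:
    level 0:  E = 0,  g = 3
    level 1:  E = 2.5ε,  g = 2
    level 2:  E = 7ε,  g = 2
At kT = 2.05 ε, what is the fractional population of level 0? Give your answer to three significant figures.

Eᵢ/kT = 0, 1.2195, 3.4146.
Z = Σ gᵢe^(−Eᵢ/kT) = 3·e^(−0) + 2·e^(−1.2195) + 2·e^(−3.4146) = 3.0000 + 0.59076 + 0.065779 = 3.6565.
P₀ = g₀ e^(−E₀/kT) / Z = 3.0000/3.6565 = 0.820.

0.820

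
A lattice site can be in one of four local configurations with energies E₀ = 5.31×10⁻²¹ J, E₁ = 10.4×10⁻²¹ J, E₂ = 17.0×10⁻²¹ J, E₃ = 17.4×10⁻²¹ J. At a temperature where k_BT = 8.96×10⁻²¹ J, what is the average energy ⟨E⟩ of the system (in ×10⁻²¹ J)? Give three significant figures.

Eᵢ/kT = 0.59263, 1.1607, 1.8973, 1.9420.
Z = Σ e^(−Eᵢ/kT) = e^(−0.59263) + e^(−1.1607) + e^(−1.8973) + e^(−1.9420) = 0.55287 + 0.31327 + 0.14997 + 0.14342 = 1.1595.
⟨E⟩ = Σ Eᵢ e^(−Eᵢ/kT) / Z = (5.31·0.55287 + 10.4·0.31327 + 17.0·0.14997 + 17.4·0.14342) / 1.1595 = 9.69 ×10⁻²¹ J.

9.69 ×10⁻²¹ J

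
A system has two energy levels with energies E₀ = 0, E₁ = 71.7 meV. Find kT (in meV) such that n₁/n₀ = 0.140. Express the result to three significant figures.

36.5 meV

n₁/n₀ = exp[−(E₁−E₀)/kT] = 0.140.
⇒ (E₁−E₀)/kT = ln(1/0.140) = ln(7.1429) = 1.9661.
kT = 71.7 meV / 1.9661 = 36.5 meV.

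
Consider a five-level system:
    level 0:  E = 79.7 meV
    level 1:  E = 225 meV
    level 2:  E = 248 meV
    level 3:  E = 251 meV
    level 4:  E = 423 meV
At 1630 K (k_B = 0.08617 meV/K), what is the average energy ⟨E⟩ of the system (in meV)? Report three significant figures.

169 meV

k_BT = 0.08617 × 1630 K = 140.46 meV.
Eᵢ/kT = 0.56742, 1.6019, 1.7656, 1.7870, 3.0115.
Z = Σ e^(−Eᵢ/kT) = e^(−0.56742) + e^(−1.6019) + e^(−1.7656) + e^(−1.7870) + e^(−3.0115) = 0.56699 + 0.20151 + 0.17108 + 0.16746 + 0.049218 = 1.1563.
⟨E⟩ = Σ Eᵢ e^(−Eᵢ/kT) / Z = (79.7·0.56699 + 225·0.20151 + 248·0.17108 + 251·0.16746 + 423·0.049218) / 1.1563 = 169 meV.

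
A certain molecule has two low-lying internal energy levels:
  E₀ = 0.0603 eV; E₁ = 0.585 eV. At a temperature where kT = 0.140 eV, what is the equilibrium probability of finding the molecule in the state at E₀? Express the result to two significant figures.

0.98

Eᵢ/kT = 0.4307, 4.179.
Z = Σ e^(−Eᵢ/kT) = e^(−0.4307) + e^(−4.179) = 0.6501 + 0.01531 = 0.6654.
P₀ = e^(−E₀/kT) / Z = 0.6501/0.6654 = 0.98.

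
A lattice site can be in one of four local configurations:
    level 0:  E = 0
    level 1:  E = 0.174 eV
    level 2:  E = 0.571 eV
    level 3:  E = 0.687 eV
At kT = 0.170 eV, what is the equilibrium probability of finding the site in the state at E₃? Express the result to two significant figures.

0.012

Eᵢ/kT = 0, 1.024, 3.359, 4.041.
Z = Σ e^(−Eᵢ/kT) = e^(−0) + e^(−1.024) + e^(−3.359) + e^(−4.041) = 1.000 + 0.3592 + 0.03477 + 0.01758 = 1.412.
P₃ = e^(−E₃/kT) / Z = 0.01758/1.412 = 0.012.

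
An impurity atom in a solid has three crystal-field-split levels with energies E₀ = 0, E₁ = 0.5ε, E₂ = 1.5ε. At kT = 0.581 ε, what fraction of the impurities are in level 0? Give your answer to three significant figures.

Eᵢ/kT = 0, 0.86059, 2.5818.
Z = Σ e^(−Eᵢ/kT) = e^(−0) + e^(−0.86059) + e^(−2.5818) = 1.0000 + 0.42291 + 0.075638 = 1.4985.
P₀ = e^(−E₀/kT) / Z = 1.0000/1.4985 = 0.667.

0.667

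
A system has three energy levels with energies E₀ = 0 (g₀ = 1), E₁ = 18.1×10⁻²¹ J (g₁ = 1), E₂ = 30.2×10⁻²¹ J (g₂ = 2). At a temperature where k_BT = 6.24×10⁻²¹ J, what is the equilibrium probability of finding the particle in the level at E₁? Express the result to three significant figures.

Eᵢ/kT = 0, 2.9006, 4.8397.
Z = Σ gᵢe^(−Eᵢ/kT) = 1·e^(−0) + 1·e^(−2.9006) + 2·e^(−4.8397) = 1.0000 + 0.054990 + 0.015819 = 1.0708.
P₁ = g₁ e^(−E₁/kT) / Z = 0.054990/1.0708 = 0.0514.

0.0514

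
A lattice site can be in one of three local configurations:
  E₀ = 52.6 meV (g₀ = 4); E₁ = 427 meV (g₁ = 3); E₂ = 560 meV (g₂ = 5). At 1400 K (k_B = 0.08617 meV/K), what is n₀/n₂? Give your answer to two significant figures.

k_BT = 0.08617 × 1400 K = 120.6 meV.
n₀/n₂ = (g₀/g₂) exp[−(E₀−E₂)/kT] = (4/5) × exp(−(-507.4 meV)/(120.6 meV)) = (4/5) × exp(4.207) = 54.

54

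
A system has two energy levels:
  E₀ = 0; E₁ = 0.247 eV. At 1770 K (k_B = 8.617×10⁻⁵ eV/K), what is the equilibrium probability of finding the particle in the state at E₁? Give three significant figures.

0.165

k_BT = 8.617×10⁻⁵ × 1770 K = 0.15252 eV.
Eᵢ/kT = 0, 1.6195.
Z = Σ e^(−Eᵢ/kT) = e^(−0) + e^(−1.6195) = 1.0000 + 0.19800 = 1.1980.
P₁ = e^(−E₁/kT) / Z = 0.19800/1.1980 = 0.165.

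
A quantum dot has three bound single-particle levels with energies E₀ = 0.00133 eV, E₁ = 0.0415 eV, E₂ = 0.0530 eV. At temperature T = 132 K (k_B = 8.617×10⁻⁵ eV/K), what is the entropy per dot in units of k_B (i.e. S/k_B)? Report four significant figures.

k_BT = 8.617×10⁻⁵ × 132 K = 0.0113744 eV.
Eᵢ/kT = 0.116929, 3.64854, 4.65959.
Z = Σ e^(−Eᵢ/kT) = e^(−0.116929) + e^(−3.64854) + e^(−4.65959) = 0.889648 + 0.0260291 + 0.00947034 = 0.925147.
⟨E⟩ = Σ EᵢPᵢ = 0.00298911 eV.
S/k_B = ln Z + ⟨E⟩/kT = ln(0.925147) + 0.00298911/0.0113744 = -0.0778026 + 0.262793 = 0.1850.

0.1850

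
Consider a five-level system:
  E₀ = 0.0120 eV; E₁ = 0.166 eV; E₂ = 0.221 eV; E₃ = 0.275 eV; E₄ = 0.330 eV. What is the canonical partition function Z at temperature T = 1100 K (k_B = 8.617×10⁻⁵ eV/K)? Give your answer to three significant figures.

k_BT = 8.617×10⁻⁵ × 1100 K = 0.094787 eV.
Eᵢ/kT = 0.12660, 1.7513, 2.3315, 2.9012, 3.4815.
Z = Σ e^(−Eᵢ/kT) = e^(−0.12660) + e^(−1.7513) + e^(−2.3315) + e^(−2.9012) + e^(−3.4815) = 0.88109 + 0.17355 + 0.097150 + 0.054957 + 0.030761 = 1.2375.

Z = 1.24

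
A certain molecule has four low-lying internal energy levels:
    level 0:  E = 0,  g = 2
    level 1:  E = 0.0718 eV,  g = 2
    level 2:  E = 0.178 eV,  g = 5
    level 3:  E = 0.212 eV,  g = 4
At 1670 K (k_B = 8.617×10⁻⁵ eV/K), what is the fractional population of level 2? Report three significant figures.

0.260

k_BT = 8.617×10⁻⁵ × 1670 K = 0.14390 eV.
Eᵢ/kT = 0, 0.49896, 1.2370, 1.4732.
Z = Σ gᵢe^(−Eᵢ/kT) = 2·e^(−0) + 2·e^(−0.49896) + 5·e^(−1.2370) + 4·e^(−1.4732) = 2.0000 + 1.2143 + 1.4513 + 0.91676 = 5.5824.
P₂ = g₂ e^(−E₂/kT) / Z = 1.4513/5.5824 = 0.260.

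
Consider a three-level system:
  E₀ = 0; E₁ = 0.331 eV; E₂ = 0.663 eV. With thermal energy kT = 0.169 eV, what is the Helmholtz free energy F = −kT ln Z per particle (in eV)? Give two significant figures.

-0.025 eV

Eᵢ/kT = 0, 1.959, 3.923.
Z = Σ e^(−Eᵢ/kT) = e^(−0) + e^(−1.959) + e^(−3.923) = 1.000 + 0.1410 + 0.01978 = 1.161.
F = −kT ln Z = −0.169 × ln(1.161) = −0.169 × 0.1493 = -0.025 eV.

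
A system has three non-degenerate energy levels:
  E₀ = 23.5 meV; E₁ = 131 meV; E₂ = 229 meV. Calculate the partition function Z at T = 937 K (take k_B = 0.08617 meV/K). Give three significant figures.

k_BT = 0.08617 × 937 K = 80.741 meV.
Eᵢ/kT = 0.29105, 1.6225, 2.8362.
Z = Σ e^(−Eᵢ/kT) = e^(−0.29105) + e^(−1.6225) + e^(−2.8362) = 0.74748 + 0.19740 + 0.058648 = 1.0035.

Z = 1.00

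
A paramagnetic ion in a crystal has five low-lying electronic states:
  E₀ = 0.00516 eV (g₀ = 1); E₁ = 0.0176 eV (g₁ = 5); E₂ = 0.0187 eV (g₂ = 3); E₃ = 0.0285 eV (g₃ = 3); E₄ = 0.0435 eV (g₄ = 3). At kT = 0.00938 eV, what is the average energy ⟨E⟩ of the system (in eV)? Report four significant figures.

Eᵢ/kT = 0.550107, 1.87633, 1.99360, 3.03838, 4.63753.
Z = Σ gᵢe^(−Eᵢ/kT) = 1·e^(−0.550107) + 5·e^(−1.87633) + 3·e^(−1.99360) + 3·e^(−3.03838) + 3·e^(−4.63753) = 0.576888 + 0.765756 + 0.408613 + 0.143737 + 0.0290447 = 1.92404.
⟨E⟩ = Σ Eᵢ gᵢe^(−Eᵢ/kT) / Z = (0.00516·0.576888 + 0.0176·0.765756 + 0.0187·0.408613 + 0.0285·0.143737 + 0.0435·0.0290447) / 1.92404 = 0.01531 eV.

0.01531 eV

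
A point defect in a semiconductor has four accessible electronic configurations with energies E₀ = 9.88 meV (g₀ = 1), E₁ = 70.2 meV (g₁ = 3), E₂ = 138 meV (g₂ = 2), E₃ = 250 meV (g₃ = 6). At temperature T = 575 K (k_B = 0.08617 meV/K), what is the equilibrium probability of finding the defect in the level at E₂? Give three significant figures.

0.0722

k_BT = 0.08617 × 575 K = 49.548 meV.
Eᵢ/kT = 0.19940, 1.4168, 2.7852, 5.0456.
Z = Σ gᵢe^(−Eᵢ/kT) = 1·e^(−0.19940) + 3·e^(−1.4168) + 2·e^(−2.7852) + 6·e^(−5.0456) = 0.81922 + 0.72747 + 0.12343 + 0.038626 = 1.7087.
P₂ = g₂ e^(−E₂/kT) / Z = 0.12343/1.7087 = 0.0722.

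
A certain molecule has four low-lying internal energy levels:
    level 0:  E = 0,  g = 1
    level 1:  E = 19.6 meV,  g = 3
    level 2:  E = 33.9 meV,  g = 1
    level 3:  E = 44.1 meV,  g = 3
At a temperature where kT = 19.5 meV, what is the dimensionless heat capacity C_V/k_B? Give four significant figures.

0.5830

Eᵢ/kT = 0, 1.00513, 1.73846, 2.26154.
Z = Σ gᵢe^(−Eᵢ/kT) = 1·e^(−0) + 3·e^(−1.00513) + 1·e^(−1.73846) + 3·e^(−2.26154) = 1.00000 + 1.09799 + 0.175791 + 0.312570 = 2.58635.
⟨E⟩ = 15.9546 meV, ⟨E²⟩ = 476.236 meV².
C_V/k_B = (⟨E²⟩ − ⟨E⟩²)/(kT)² = (476.236 − 254.549)/380.250 = 0.5830.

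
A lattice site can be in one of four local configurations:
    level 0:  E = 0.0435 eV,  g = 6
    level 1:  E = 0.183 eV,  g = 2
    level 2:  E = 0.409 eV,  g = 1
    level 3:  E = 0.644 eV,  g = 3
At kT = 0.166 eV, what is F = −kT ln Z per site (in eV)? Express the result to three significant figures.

Eᵢ/kT = 0.26205, 1.1024, 2.4639, 3.8795.
Z = Σ gᵢe^(−Eᵢ/kT) = 6·e^(−0.26205) + 2·e^(−1.1024) + 1·e^(−2.4639) + 3·e^(−3.8795) = 4.6168 + 0.66415 + 0.085102 + 0.061983 = 5.4280.
F = −kT ln Z = −0.166 × ln(5.4280) = −0.166 × 1.6916 = -0.281 eV.

-0.281 eV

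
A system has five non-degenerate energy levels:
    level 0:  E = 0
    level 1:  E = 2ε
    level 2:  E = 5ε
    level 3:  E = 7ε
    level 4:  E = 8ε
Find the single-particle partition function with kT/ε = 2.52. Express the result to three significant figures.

Z = 1.69

Eᵢ/kT = 0, 0.79365, 1.9841, 2.7778, 3.1746.
Z = Σ e^(−Eᵢ/kT) = e^(−0) + e^(−0.79365) + e^(−1.9841) + e^(−2.7778) + e^(−3.1746) = 1.0000 + 0.45219 + 0.13750 + 0.062175 + 0.041811 = 1.6937.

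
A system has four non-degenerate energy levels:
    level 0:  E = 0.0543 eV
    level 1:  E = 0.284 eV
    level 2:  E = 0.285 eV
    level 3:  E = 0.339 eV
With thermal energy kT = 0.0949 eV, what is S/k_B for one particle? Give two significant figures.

0.68

Eᵢ/kT = 0.5722, 2.993, 3.003, 3.572.
Z = Σ e^(−Eᵢ/kT) = e^(−0.5722) + e^(−2.993) + e^(−3.003) + e^(−3.572) = 0.5643 + 0.05014 + 0.04964 + 0.02810 = 0.6922.
⟨E⟩ = Σ EᵢPᵢ = 0.09904 eV.
S/k_B = ln Z + ⟨E⟩/kT = ln(0.6922) + 0.09904/0.0949 = -0.3679 + 1.044 = 0.68.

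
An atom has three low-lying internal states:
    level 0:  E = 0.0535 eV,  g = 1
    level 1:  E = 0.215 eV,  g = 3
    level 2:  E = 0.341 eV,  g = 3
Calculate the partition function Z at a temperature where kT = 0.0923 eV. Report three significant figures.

Z = 0.927

Eᵢ/kT = 0.57963, 2.3294, 3.6945.
Z = Σ gᵢe^(−Eᵢ/kT) = 1·e^(−0.57963) + 3·e^(−2.3294) + 3·e^(−3.6945) = 0.56011 + 0.29206 + 0.074580 = 0.92675.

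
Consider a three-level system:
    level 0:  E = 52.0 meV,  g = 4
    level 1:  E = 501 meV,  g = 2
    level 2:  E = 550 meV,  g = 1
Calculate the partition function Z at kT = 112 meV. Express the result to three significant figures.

Eᵢ/kT = 0.46429, 4.4732, 4.9107.
Z = Σ gᵢe^(−Eᵢ/kT) = 4·e^(−0.46429) + 2·e^(−4.4732) + 1·e^(−4.9107) = 2.5143 + 0.022821 + 0.0073673 = 2.5445.

Z = 2.54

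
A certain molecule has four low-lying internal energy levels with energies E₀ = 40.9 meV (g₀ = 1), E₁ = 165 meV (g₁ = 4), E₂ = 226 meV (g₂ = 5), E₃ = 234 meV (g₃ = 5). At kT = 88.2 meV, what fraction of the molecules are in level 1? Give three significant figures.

Eᵢ/kT = 0.46372, 1.8707, 2.5624, 2.6531.
Z = Σ gᵢe^(−Eᵢ/kT) = 1·e^(−0.46372) + 4·e^(−1.8707) + 5·e^(−2.5624) + 5·e^(−2.6531) = 0.62894 + 0.61606 + 0.38560 + 0.35216 = 1.9828.
P₁ = g₁ e^(−E₁/kT) / Z = 0.61606/1.9828 = 0.311.

0.311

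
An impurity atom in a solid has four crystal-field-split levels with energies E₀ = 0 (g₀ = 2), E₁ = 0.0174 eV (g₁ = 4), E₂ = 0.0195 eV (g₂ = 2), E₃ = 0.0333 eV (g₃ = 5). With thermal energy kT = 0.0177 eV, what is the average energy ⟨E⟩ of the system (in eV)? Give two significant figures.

0.013 eV

Eᵢ/kT = 0, 0.9831, 1.102, 1.881.
Z = Σ gᵢe^(−Eᵢ/kT) = 2·e^(−0) + 4·e^(−0.9831) + 2·e^(−1.102) + 5·e^(−1.881) = 2.000 + 1.497 + 0.6644 + 0.7622 = 4.924.
⟨E⟩ = Σ Eᵢ gᵢe^(−Eᵢ/kT) / Z = (0·2.000 + 0.0174·1.497 + 0.0195·0.6644 + 0.0333·0.7622) / 4.924 = 0.013 eV.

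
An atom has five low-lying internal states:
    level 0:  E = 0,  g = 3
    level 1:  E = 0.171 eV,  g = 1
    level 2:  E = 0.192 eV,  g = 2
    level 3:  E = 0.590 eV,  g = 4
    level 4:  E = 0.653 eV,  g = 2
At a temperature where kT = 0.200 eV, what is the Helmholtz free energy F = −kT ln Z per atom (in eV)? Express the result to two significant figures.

-0.30 eV

Eᵢ/kT = 0, 0.8550, 0.9600, 2.950, 3.265.
Z = Σ gᵢe^(−Eᵢ/kT) = 3·e^(−0) + 1·e^(−0.8550) + 2·e^(−0.9600) + 4·e^(−2.950) + 2·e^(−3.265) = 3.000 + 0.4253 + 0.7658 + 0.2094 + 0.07639 = 4.477.
F = −kT ln Z = −0.200 × ln(4.477) = −0.200 × 1.499 = -0.30 eV.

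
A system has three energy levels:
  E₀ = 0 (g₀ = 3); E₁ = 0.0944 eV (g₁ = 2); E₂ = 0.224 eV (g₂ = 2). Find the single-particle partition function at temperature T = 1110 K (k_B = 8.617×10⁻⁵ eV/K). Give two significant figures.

Z = 3.9

k_BT = 8.617×10⁻⁵ × 1110 K = 0.09565 eV.
Eᵢ/kT = 0, 0.9869, 2.342.
Z = Σ gᵢe^(−Eᵢ/kT) = 3·e^(−0) + 2·e^(−0.9869) + 2·e^(−2.342) = 3.000 + 0.7455 + 0.1923 = 3.938.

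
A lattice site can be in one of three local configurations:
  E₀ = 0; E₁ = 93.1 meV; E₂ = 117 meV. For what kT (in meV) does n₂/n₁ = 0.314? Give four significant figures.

20.63 meV

n₂/n₁ = exp[−(E₂−E₁)/kT] = 0.314.
⇒ (E₂−E₁)/kT = ln(1/0.314) = ln(3.18471) = 1.15836.
kT = 23.9 meV / 1.15836 = 20.63 meV.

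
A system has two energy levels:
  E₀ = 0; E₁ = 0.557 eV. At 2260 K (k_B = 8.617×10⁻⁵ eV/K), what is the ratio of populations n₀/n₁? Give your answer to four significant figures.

17.46

k_BT = 8.617×10⁻⁵ × 2260 K = 0.194744 eV.
n₀/n₁ = exp[−(E₀−E₁)/kT] = exp(−(-0.557 eV)/(0.194744 eV)) = exp(2.86017) = 17.46.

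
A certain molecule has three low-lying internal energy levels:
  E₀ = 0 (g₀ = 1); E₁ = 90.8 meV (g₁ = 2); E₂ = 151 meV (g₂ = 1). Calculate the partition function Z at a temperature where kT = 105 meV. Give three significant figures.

Z = 2.08

Eᵢ/kT = 0, 0.86476, 1.4381.
Z = Σ gᵢe^(−Eᵢ/kT) = 1·e^(−0) + 2·e^(−0.86476) + 1·e^(−1.4381) = 1.0000 + 0.84231 + 0.23738 = 2.0797.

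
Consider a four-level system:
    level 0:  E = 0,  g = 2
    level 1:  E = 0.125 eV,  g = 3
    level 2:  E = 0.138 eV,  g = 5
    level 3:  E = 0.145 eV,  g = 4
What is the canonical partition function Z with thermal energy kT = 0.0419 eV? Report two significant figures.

Eᵢ/kT = 0, 2.983, 3.294, 3.461.
Z = Σ gᵢe^(−Eᵢ/kT) = 2·e^(−0) + 3·e^(−2.983) + 5·e^(−3.294) + 4·e^(−3.461) = 2.000 + 0.1519 + 0.1855 + 0.1256 = 2.463.

Z = 2.5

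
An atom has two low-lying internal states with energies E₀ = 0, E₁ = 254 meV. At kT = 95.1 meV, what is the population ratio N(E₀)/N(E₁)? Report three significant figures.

n₀/n₁ = exp[−(E₀−E₁)/kT] = exp(−(-254 meV)/(95.1 meV)) = exp(2.6709) = 14.5.

14.5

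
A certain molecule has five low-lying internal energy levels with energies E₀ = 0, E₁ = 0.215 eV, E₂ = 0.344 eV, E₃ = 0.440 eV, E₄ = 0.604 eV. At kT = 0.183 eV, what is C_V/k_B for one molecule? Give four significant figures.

0.8020

Eᵢ/kT = 0, 1.17486, 1.87978, 2.40437, 3.30055.
Z = Σ e^(−Eᵢ/kT) = e^(−0) + e^(−1.17486) + e^(−1.87978) + e^(−2.40437) + e^(−3.30055) = 1.00000 + 0.308862 + 0.152624 + 0.0903224 + 0.0368629 = 1.58867.
⟨E⟩ = 0.113878 eV, ⟨E²⟩ = 0.0398274 eV².
C_V/k_B = (⟨E²⟩ − ⟨E⟩²)/(kT)² = (0.0398274 − 0.0129682)/0.0334890 = 0.8020.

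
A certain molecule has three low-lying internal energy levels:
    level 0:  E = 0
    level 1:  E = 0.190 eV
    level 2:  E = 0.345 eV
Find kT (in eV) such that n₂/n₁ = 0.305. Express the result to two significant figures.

0.13 eV

n₂/n₁ = exp[−(E₂−E₁)/kT] = 0.305.
⇒ (E₂−E₁)/kT = ln(1/0.305) = ln(3.279) = 1.188.
kT = 0.155 eV / 1.188 = 0.13 eV.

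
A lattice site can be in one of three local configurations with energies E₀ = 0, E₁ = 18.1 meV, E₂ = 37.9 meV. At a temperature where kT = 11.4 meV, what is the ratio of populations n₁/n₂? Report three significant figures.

n₁/n₂ = exp[−(E₁−E₂)/kT] = exp(−(-19.8 meV)/(11.4 meV)) = exp(1.7368) = 5.68.

5.68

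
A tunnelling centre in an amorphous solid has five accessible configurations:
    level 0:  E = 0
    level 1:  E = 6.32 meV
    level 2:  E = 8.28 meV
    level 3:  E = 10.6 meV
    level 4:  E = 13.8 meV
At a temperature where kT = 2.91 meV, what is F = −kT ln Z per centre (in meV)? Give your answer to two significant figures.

-0.55 meV

Eᵢ/kT = 0, 2.172, 2.845, 3.643, 4.742.
Z = Σ e^(−Eᵢ/kT) = e^(−0) + e^(−2.172) + e^(−2.845) + e^(−3.643) + e^(−4.742) = 1.000 + 0.1139 + 0.05813 + 0.02617 + 0.008721 = 1.207.
F = −kT ln Z = −2.91 × ln(1.207) = −2.91 × 0.1881 = -0.55 meV.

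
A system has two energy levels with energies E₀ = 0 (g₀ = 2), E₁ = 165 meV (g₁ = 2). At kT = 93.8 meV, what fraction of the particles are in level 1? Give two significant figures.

Eᵢ/kT = 0, 1.759.
Z = Σ gᵢe^(−Eᵢ/kT) = 2·e^(−0) + 2·e^(−1.759) = 2.000 + 0.3444 = 2.344.
P₁ = g₁ e^(−E₁/kT) / Z = 0.3444/2.344 = 0.15.

0.15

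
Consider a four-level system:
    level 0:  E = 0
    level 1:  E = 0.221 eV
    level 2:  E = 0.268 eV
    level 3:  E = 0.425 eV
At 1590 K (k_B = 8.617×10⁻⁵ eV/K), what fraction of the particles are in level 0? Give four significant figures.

k_BT = 8.617×10⁻⁵ × 1590 K = 0.137010 eV.
Eᵢ/kT = 0, 1.61302, 1.95606, 3.10196.
Z = Σ e^(−Eᵢ/kT) = e^(−0) + e^(−1.61302) + e^(−1.95606) + e^(−3.10196) = 1.00000 + 0.199285 + 0.141414 + 0.0449610 = 1.38566.
P₀ = e^(−E₀/kT) / Z = 1.00000/1.38566 = 0.7217.

0.7217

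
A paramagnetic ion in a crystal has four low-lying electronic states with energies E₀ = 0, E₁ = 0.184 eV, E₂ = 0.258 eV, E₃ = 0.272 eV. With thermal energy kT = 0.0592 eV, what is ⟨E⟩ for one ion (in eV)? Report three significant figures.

Eᵢ/kT = 0, 3.1081, 4.3581, 4.5946.
Z = Σ e^(−Eᵢ/kT) = e^(−0) + e^(−3.1081) + e^(−4.3581) + e^(−4.5946) = 1.0000 + 0.044686 + 0.012803 + 0.010106 = 1.0676.
⟨E⟩ = Σ Eᵢ e^(−Eᵢ/kT) / Z = (0·1.0000 + 0.184·0.044686 + 0.258·0.012803 + 0.272·0.010106) / 1.0676 = 0.0134 eV.

0.0134 eV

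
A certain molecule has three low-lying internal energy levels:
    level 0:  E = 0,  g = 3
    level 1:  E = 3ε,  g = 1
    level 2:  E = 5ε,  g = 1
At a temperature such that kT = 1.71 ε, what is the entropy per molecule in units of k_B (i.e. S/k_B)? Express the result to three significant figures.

1.31

Eᵢ/kT = 0, 1.7544, 2.9240.
Z = Σ gᵢe^(−Eᵢ/kT) = 3·e^(−0) + 1·e^(−1.7544) + 1·e^(−2.9240) = 3.0000 + 0.17301 + 0.053718 = 3.2267.
⟨E⟩ = Σ EᵢPᵢ = 0.24409 ε.
S/k_B = ln Z + ⟨E⟩/kT = ln(3.2267) + 0.24409/1.71 = 1.1715 + 0.14274 = 1.31.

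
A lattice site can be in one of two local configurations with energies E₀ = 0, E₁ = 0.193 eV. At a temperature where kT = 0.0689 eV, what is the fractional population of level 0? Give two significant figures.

0.94

Eᵢ/kT = 0, 2.801.
Z = Σ e^(−Eᵢ/kT) = e^(−0) + e^(−2.801) = 1.000 + 0.06075 = 1.061.
P₀ = e^(−E₀/kT) / Z = 1.000/1.061 = 0.94.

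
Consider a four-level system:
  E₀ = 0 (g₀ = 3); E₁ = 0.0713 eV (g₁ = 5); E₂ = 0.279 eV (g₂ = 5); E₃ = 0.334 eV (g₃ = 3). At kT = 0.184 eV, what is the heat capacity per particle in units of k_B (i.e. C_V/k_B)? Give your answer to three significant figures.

Eᵢ/kT = 0, 0.38750, 1.5163, 1.8152.
Z = Σ gᵢe^(−Eᵢ/kT) = 3·e^(−0) + 5·e^(−0.38750) + 5·e^(−1.5163) + 3·e^(−1.8152) = 3.0000 + 3.3938 + 1.0976 + 0.48842 = 7.9798.
⟨E⟩ = 0.089143 eV, ⟨E²⟩ = 0.019697 eV².
C_V/k_B = (⟨E²⟩ − ⟨E⟩²)/(kT)² = (0.019697 − 0.0079465)/0.033856 = 0.347.

0.347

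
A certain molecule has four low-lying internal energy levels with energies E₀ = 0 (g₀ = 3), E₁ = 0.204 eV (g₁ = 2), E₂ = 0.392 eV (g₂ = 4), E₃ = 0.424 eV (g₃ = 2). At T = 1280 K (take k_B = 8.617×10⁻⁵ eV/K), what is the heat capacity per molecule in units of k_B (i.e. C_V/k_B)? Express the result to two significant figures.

k_BT = 8.617×10⁻⁵ × 1280 K = 0.1103 eV.
Eᵢ/kT = 0, 1.850, 3.554, 3.844.
Z = Σ gᵢe^(−Eᵢ/kT) = 3·e^(−0) + 2·e^(−1.850) + 4·e^(−3.554) + 2·e^(−3.844) = 3.000 + 0.3145 + 0.1144 + 0.04282 = 3.472.
⟨E⟩ = 0.03662 eV, ⟨E²⟩ = 0.01105 eV².
C_V/k_B = (⟨E²⟩ − ⟨E⟩²)/(kT)² = (0.01105 − 0.001341)/0.01217 = 0.80.

0.80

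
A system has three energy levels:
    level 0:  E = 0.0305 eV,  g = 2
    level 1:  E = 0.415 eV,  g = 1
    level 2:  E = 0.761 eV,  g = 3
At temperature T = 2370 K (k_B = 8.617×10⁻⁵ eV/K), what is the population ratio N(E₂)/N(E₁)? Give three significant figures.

0.551

k_BT = 8.617×10⁻⁵ × 2370 K = 0.20422 eV.
n₂/n₁ = (g₂/g₁) exp[−(E₂−E₁)/kT] = (3/1) × exp(−(0.346 eV)/(0.20422 eV)) = (3/1) × exp(-1.6943) = 0.551.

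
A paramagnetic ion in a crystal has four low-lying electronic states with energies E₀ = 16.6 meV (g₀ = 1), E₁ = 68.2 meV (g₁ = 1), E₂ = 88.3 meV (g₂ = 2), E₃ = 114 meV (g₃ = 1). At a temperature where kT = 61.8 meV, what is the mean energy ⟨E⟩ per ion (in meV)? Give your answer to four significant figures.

55.18 meV

Eᵢ/kT = 0.268608, 1.10356, 1.42880, 1.84466.
Z = Σ gᵢe^(−Eᵢ/kT) = 1·e^(−0.268608) + 1·e^(−1.10356) + 2·e^(−1.42880) + 1·e^(−1.84466) = 0.764443 + 0.331688 + 0.479193 + 0.158079 = 1.73340.
⟨E⟩ = Σ Eᵢ gᵢe^(−Eᵢ/kT) / Z = (16.6·0.764443 + 68.2·0.331688 + 88.3·0.479193 + 114·0.158079) / 1.73340 = 55.18 meV.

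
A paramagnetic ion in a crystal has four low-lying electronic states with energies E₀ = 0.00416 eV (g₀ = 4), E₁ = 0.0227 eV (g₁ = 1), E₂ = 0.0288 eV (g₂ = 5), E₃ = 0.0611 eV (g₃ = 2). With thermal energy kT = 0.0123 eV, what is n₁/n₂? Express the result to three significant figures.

0.328

n₁/n₂ = (g₁/g₂) exp[−(E₁−E₂)/kT] = (1/5) × exp(−(-0.0061 eV)/(0.0123 eV)) = (1/5) × exp(0.49593) = 0.328.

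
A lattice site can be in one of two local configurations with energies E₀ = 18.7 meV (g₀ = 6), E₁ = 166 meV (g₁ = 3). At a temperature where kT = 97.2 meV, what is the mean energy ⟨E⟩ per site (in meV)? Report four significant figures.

33.28 meV

Eᵢ/kT = 0.192387, 1.70782.
Z = Σ gᵢe^(−Eᵢ/kT) = 6·e^(−0.192387) + 3·e^(−1.70782) = 4.94993 + 0.543782 = 5.49371.
⟨E⟩ = Σ Eᵢ gᵢe^(−Eᵢ/kT) / Z = (18.7·4.94993 + 166·0.543782) / 5.49371 = 33.28 meV.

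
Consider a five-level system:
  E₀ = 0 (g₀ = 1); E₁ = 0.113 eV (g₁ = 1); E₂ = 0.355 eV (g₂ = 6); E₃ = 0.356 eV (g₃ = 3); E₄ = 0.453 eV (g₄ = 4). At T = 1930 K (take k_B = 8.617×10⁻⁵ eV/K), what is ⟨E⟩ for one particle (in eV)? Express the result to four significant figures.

k_BT = 8.617×10⁻⁵ × 1930 K = 0.166308 eV.
Eᵢ/kT = 0, 0.679462, 2.13459, 2.14061, 2.72386.
Z = Σ gᵢe^(−Eᵢ/kT) = 1·e^(−0) + 1·e^(−0.679462) + 6·e^(−2.13459) + 3·e^(−2.14061) + 4·e^(−2.72386) = 1.00000 + 0.506890 + 0.709758 + 0.352749 + 0.262484 = 2.83188.
⟨E⟩ = Σ Eᵢ gᵢe^(−Eᵢ/kT) / Z = (0·1.00000 + 0.113·0.506890 + 0.355·0.709758 + 0.356·0.352749 + 0.453·0.262484) / 2.83188 = 0.1955 eV.

0.1955 eV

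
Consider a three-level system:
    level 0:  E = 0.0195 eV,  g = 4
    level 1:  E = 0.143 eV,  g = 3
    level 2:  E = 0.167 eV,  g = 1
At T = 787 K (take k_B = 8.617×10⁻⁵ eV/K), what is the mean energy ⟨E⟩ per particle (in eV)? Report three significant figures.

k_BT = 8.617×10⁻⁵ × 787 K = 0.067816 eV.
Eᵢ/kT = 0.28754, 2.1086, 2.4625.
Z = Σ gᵢe^(−Eᵢ/kT) = 4·e^(−0.28754) + 3·e^(−2.1086) + 1·e^(−2.4625) = 3.0004 + 0.36422 + 0.085222 = 3.4498.
⟨E⟩ = Σ Eᵢ gᵢe^(−Eᵢ/kT) / Z = (0.0195·3.0004 + 0.143·0.36422 + 0.167·0.085222) / 3.4498 = 0.0362 eV.

0.0362 eV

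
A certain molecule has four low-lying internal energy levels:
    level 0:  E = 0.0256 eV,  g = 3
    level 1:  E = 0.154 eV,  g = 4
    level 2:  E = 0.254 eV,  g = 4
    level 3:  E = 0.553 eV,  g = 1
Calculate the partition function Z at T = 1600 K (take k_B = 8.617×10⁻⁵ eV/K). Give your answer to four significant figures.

Z = 4.453

k_BT = 8.617×10⁻⁵ × 1600 K = 0.137872 eV.
Eᵢ/kT = 0.185679, 1.11698, 1.84229, 4.01097.
Z = Σ gᵢe^(−Eᵢ/kT) = 3·e^(−0.185679) + 4·e^(−1.11698) + 4·e^(−1.84229) + 1·e^(−4.01097) = 2.49162 + 1.30907 + 0.633817 + 0.0181158 = 4.45262.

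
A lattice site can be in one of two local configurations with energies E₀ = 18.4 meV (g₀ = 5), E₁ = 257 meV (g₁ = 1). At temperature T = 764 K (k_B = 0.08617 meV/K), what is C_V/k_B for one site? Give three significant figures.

k_BT = 0.08617 × 764 K = 65.834 meV.
Eᵢ/kT = 0.27949, 3.9038.
Z = Σ gᵢe^(−Eᵢ/kT) = 5·e^(−0.27949) + 1·e^(−3.9038) = 3.7808 + 0.020165 = 3.8010.
⟨E⟩ = 19.666 meV, ⟨E²⟩ = 687.16 meV².
C_V/k_B = (⟨E²⟩ − ⟨E⟩²)/(kT)² = (687.16 − 386.75)/4334.1 = 0.0693.

0.0693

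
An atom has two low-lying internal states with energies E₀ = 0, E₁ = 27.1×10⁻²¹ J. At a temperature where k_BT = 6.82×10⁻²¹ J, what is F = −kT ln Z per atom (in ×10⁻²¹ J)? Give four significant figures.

Eᵢ/kT = 0, 3.97361.
Z = Σ e^(−Eᵢ/kT) = e^(−0) + e^(−3.97361) = 1.00000 + 0.0188054 = 1.01881.
F = −kT ln Z = −6.82 × ln(1.01881) = −6.82 × 0.0186353 = -0.1271 ×10⁻²¹ J.

-0.1271 ×10⁻²¹ J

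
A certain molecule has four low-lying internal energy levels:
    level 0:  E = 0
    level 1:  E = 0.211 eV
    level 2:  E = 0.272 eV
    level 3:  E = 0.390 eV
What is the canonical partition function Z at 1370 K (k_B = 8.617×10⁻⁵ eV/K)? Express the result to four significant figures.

k_BT = 8.617×10⁻⁵ × 1370 K = 0.118053 eV.
Eᵢ/kT = 0, 1.78733, 2.30405, 3.30360.
Z = Σ e^(−Eᵢ/kT) = e^(−0) + e^(−1.78733) + e^(−2.30405) + e^(−3.30360) = 1.00000 + 0.167407 + 0.0998536 + 0.0367506 = 1.30401.

Z = 1.304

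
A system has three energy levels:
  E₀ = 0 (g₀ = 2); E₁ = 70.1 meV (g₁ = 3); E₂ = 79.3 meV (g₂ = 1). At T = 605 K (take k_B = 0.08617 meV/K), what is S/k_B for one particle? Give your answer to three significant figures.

1.56

k_BT = 0.08617 × 605 K = 52.133 meV.
Eᵢ/kT = 0, 1.3446, 1.5211.
Z = Σ gᵢe^(−Eᵢ/kT) = 2·e^(−0) + 3·e^(−1.3446) + 1·e^(−1.5211) = 2.0000 + 0.78193 + 0.21847 = 3.0004.
⟨E⟩ = Σ EᵢPᵢ = 24.043 meV.
S/k_B = ln Z + ⟨E⟩/kT = ln(3.0004) + 24.043/52.133 = 1.0987 + 0.46119 = 1.56.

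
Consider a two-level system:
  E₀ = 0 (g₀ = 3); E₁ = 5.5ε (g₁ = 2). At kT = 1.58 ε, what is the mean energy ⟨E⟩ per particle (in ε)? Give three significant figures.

0.111 ε

Eᵢ/kT = 0, 3.4810.
Z = Σ gᵢe^(−Eᵢ/kT) = 3·e^(−0) + 2·e^(−3.4810) = 3.0000 + 0.061553 = 3.0616.
⟨E⟩ = Σ Eᵢ gᵢe^(−Eᵢ/kT) / Z = (0·3.0000 + 5.5·0.061553) / 3.0616 = 0.111 ε.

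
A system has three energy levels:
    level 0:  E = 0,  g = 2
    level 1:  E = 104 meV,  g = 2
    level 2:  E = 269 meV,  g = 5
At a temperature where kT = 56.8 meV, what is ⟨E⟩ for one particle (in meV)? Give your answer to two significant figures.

19 meV

Eᵢ/kT = 0, 1.831, 4.736.
Z = Σ gᵢe^(−Eᵢ/kT) = 2·e^(−0) + 2·e^(−1.831) + 5·e^(−4.736) = 2.000 + 0.3205 + 0.04387 = 2.364.
⟨E⟩ = Σ Eᵢ gᵢe^(−Eᵢ/kT) / Z = (0·2.000 + 104·0.3205 + 269·0.04387) / 2.364 = 19 meV.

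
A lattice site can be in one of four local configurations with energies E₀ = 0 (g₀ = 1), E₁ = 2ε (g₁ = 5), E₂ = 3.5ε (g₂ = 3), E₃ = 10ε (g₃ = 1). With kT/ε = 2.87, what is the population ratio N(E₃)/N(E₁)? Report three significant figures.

0.0123

n₃/n₁ = (g₃/g₁) exp[−(E₃−E₁)/kT] = (1/5) × exp(−(8ε)/(2.87ε)) = (1/5) × exp(-2.7875) = 0.0123.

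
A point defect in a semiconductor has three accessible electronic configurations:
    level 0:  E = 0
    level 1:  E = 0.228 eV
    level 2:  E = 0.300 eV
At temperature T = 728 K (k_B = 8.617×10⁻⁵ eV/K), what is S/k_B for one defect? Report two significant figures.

0.17

k_BT = 8.617×10⁻⁵ × 728 K = 0.06273 eV.
Eᵢ/kT = 0, 3.635, 4.782.
Z = Σ e^(−Eᵢ/kT) = e^(−0) + e^(−3.635) + e^(−4.782) = 1.000 + 0.02638 + 0.008379 = 1.035.
⟨E⟩ = Σ EᵢPᵢ = 0.008240 eV.
S/k_B = ln Z + ⟨E⟩/kT = ln(1.035) + 0.008240/0.06273 = 0.03440 + 0.1314 = 0.17.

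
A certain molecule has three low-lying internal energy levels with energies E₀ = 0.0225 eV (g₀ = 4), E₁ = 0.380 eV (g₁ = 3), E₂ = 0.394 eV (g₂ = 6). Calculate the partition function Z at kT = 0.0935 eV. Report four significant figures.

Eᵢ/kT = 0.240642, 4.06417, 4.21390.
Z = Σ gᵢe^(−Eᵢ/kT) = 4·e^(−0.240642) + 3·e^(−4.06417) + 6·e^(−4.21390) = 3.14449 + 0.0515317 + 0.0887315 = 3.28475.

Z = 3.285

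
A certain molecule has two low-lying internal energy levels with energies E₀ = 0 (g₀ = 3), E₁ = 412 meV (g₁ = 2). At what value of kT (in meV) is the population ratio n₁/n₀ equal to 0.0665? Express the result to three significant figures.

179 meV

n₁/n₀ = (g₁/g₀) exp[−(E₁−E₀)/kT] = 0.0665.
⇒ (E₁−E₀)/kT = ln((2/3)/0.0665) = ln(10.025) = 2.3051.
kT = 412 meV / 2.3051 = 179 meV.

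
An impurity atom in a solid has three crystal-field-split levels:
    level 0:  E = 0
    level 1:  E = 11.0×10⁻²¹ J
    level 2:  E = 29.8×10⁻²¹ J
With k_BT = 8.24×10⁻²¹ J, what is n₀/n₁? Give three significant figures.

n₀/n₁ = exp[−(E₀−E₁)/kT] = exp(−(-11.0 ×10⁻²¹ J)/(8.24 ×10⁻²¹ J)) = exp(1.3350) = 3.80.

3.80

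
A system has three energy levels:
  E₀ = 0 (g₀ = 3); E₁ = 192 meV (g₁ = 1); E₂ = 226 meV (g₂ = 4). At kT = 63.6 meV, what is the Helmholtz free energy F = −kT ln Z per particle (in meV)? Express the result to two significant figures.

Eᵢ/kT = 0, 3.019, 3.553.
Z = Σ gᵢe^(−Eᵢ/kT) = 3·e^(−0) + 1·e^(−3.019) + 4·e^(−3.553) = 3.000 + 0.04885 + 0.1146 = 3.163.
F = −kT ln Z = −63.6 × ln(3.163) = −63.6 × 1.152 = -73 meV.

-73 meV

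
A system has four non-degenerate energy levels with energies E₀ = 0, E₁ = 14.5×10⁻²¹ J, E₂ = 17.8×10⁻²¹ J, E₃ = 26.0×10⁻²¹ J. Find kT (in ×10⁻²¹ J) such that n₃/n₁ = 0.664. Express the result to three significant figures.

n₃/n₁ = exp[−(E₃−E₁)/kT] = 0.664.
⇒ (E₃−E₁)/kT = ln(1/0.664) = ln(1.5060) = 0.40946.
kT = 11.5 ×10⁻²¹ J / 0.40946 = 28.1 ×10⁻²¹ J.

28.1 ×10⁻²¹ J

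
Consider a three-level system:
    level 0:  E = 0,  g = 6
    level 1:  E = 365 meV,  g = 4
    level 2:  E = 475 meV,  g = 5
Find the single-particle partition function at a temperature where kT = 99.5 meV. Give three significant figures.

Eᵢ/kT = 0, 3.6683, 4.7739.
Z = Σ gᵢe^(−Eᵢ/kT) = 6·e^(−0) + 4·e^(−3.6683) + 5·e^(−4.7739) = 6.0000 + 0.10208 + 0.042237 = 6.1443.

Z = 6.14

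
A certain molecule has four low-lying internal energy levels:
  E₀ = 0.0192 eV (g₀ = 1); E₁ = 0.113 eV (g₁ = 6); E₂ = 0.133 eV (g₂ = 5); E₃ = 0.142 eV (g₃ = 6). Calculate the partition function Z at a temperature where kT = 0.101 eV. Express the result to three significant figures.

Z = 5.60

Eᵢ/kT = 0.19010, 1.1188, 1.3168, 1.4059.
Z = Σ gᵢe^(−Eᵢ/kT) = 1·e^(−0.19010) + 6·e^(−1.1188) + 5·e^(−1.3168) + 6·e^(−1.4059) = 0.82688 + 1.9600 + 1.3400 + 1.4709 = 5.5978.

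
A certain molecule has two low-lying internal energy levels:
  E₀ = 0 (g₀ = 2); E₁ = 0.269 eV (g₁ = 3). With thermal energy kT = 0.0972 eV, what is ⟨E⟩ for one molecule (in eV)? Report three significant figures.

Eᵢ/kT = 0, 2.7675.
Z = Σ gᵢe^(−Eᵢ/kT) = 2·e^(−0) + 3·e^(−2.7675) = 2.0000 + 0.18846 = 2.1885.
⟨E⟩ = Σ Eᵢ gᵢe^(−Eᵢ/kT) / Z = (0·2.0000 + 0.269·0.18846) / 2.1885 = 0.0232 eV.

0.0232 eV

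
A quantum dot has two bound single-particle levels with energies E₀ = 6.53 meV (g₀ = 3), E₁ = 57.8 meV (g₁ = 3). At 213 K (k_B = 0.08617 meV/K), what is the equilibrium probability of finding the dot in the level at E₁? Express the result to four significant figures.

0.05768

k_BT = 0.08617 × 213 K = 18.3542 meV.
Eᵢ/kT = 0.355777, 3.14914.
Z = Σ gᵢe^(−Eᵢ/kT) = 3·e^(−0.355777) + 3·e^(−3.14914) = 2.10189 + 0.128667 = 2.23056.
P₁ = g₁ e^(−E₁/kT) / Z = 0.128667/2.23056 = 0.05768.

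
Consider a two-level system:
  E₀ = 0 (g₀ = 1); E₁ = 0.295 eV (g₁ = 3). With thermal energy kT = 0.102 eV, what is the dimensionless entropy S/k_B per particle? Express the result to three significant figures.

0.566

Eᵢ/kT = 0, 2.8922.
Z = Σ gᵢe^(−Eᵢ/kT) = 1·e^(−0) + 3·e^(−2.8922) = 1.0000 + 0.16636 = 1.1664.
⟨E⟩ = Σ EᵢPᵢ = 0.042075 eV.
S/k_B = ln Z + ⟨E⟩/kT = ln(1.1664) + 0.042075/0.102 = 0.15392 + 0.41250 = 0.566.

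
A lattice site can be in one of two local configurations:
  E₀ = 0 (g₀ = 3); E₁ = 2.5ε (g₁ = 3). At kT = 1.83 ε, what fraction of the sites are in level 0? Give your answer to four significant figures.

Eᵢ/kT = 0, 1.36612.
Z = Σ gᵢe^(−Eᵢ/kT) = 3·e^(−0) + 3·e^(−1.36612) = 3.00000 + 0.765284 = 3.76528.
P₀ = g₀ e^(−E₀/kT) / Z = 3.00000/3.76528 = 0.7968.

0.7968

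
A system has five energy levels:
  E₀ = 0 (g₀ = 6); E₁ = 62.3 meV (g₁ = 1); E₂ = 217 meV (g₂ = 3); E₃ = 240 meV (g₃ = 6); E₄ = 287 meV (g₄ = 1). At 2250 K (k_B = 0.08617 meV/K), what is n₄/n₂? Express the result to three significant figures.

0.232

k_BT = 0.08617 × 2250 K = 193.88 meV.
n₄/n₂ = (g₄/g₂) exp[−(E₄−E₂)/kT] = (1/3) × exp(−(70 meV)/(193.88 meV)) = (1/3) × exp(-0.36105) = 0.232.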